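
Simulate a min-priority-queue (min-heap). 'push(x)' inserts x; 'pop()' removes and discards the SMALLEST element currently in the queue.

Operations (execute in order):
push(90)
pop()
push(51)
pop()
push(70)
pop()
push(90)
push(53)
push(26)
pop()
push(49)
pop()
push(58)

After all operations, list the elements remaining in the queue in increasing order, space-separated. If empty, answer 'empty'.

Answer: 53 58 90

Derivation:
push(90): heap contents = [90]
pop() → 90: heap contents = []
push(51): heap contents = [51]
pop() → 51: heap contents = []
push(70): heap contents = [70]
pop() → 70: heap contents = []
push(90): heap contents = [90]
push(53): heap contents = [53, 90]
push(26): heap contents = [26, 53, 90]
pop() → 26: heap contents = [53, 90]
push(49): heap contents = [49, 53, 90]
pop() → 49: heap contents = [53, 90]
push(58): heap contents = [53, 58, 90]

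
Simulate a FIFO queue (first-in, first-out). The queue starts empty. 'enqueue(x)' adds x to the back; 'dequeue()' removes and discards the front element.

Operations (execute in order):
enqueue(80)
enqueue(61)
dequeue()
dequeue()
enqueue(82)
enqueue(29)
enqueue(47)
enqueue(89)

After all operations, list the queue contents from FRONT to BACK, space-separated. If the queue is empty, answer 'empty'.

enqueue(80): [80]
enqueue(61): [80, 61]
dequeue(): [61]
dequeue(): []
enqueue(82): [82]
enqueue(29): [82, 29]
enqueue(47): [82, 29, 47]
enqueue(89): [82, 29, 47, 89]

Answer: 82 29 47 89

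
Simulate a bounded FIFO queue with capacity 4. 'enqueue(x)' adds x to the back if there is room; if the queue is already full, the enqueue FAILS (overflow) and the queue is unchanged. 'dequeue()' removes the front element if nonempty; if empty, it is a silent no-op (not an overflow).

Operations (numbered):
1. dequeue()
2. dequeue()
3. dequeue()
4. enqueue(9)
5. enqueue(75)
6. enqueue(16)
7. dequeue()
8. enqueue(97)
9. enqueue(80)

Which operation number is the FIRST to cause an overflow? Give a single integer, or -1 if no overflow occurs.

Answer: -1

Derivation:
1. dequeue(): empty, no-op, size=0
2. dequeue(): empty, no-op, size=0
3. dequeue(): empty, no-op, size=0
4. enqueue(9): size=1
5. enqueue(75): size=2
6. enqueue(16): size=3
7. dequeue(): size=2
8. enqueue(97): size=3
9. enqueue(80): size=4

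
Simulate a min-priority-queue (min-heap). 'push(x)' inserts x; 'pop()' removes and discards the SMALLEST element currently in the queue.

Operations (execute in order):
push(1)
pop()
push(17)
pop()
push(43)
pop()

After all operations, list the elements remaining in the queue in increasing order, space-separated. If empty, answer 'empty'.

Answer: empty

Derivation:
push(1): heap contents = [1]
pop() → 1: heap contents = []
push(17): heap contents = [17]
pop() → 17: heap contents = []
push(43): heap contents = [43]
pop() → 43: heap contents = []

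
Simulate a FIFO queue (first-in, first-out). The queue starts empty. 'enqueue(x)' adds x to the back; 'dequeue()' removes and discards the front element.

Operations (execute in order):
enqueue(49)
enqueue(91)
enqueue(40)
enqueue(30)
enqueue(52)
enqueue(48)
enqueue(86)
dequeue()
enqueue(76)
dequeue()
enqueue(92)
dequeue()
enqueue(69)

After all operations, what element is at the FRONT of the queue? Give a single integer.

enqueue(49): queue = [49]
enqueue(91): queue = [49, 91]
enqueue(40): queue = [49, 91, 40]
enqueue(30): queue = [49, 91, 40, 30]
enqueue(52): queue = [49, 91, 40, 30, 52]
enqueue(48): queue = [49, 91, 40, 30, 52, 48]
enqueue(86): queue = [49, 91, 40, 30, 52, 48, 86]
dequeue(): queue = [91, 40, 30, 52, 48, 86]
enqueue(76): queue = [91, 40, 30, 52, 48, 86, 76]
dequeue(): queue = [40, 30, 52, 48, 86, 76]
enqueue(92): queue = [40, 30, 52, 48, 86, 76, 92]
dequeue(): queue = [30, 52, 48, 86, 76, 92]
enqueue(69): queue = [30, 52, 48, 86, 76, 92, 69]

Answer: 30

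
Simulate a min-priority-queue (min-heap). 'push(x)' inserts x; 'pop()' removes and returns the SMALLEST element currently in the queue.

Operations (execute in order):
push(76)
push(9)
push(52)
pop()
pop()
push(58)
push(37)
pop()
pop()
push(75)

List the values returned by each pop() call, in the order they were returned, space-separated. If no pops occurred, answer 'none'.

Answer: 9 52 37 58

Derivation:
push(76): heap contents = [76]
push(9): heap contents = [9, 76]
push(52): heap contents = [9, 52, 76]
pop() → 9: heap contents = [52, 76]
pop() → 52: heap contents = [76]
push(58): heap contents = [58, 76]
push(37): heap contents = [37, 58, 76]
pop() → 37: heap contents = [58, 76]
pop() → 58: heap contents = [76]
push(75): heap contents = [75, 76]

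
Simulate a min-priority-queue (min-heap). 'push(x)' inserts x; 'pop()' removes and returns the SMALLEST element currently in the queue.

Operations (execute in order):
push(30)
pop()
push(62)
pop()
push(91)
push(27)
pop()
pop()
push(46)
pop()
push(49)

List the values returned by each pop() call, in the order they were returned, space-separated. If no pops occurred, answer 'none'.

Answer: 30 62 27 91 46

Derivation:
push(30): heap contents = [30]
pop() → 30: heap contents = []
push(62): heap contents = [62]
pop() → 62: heap contents = []
push(91): heap contents = [91]
push(27): heap contents = [27, 91]
pop() → 27: heap contents = [91]
pop() → 91: heap contents = []
push(46): heap contents = [46]
pop() → 46: heap contents = []
push(49): heap contents = [49]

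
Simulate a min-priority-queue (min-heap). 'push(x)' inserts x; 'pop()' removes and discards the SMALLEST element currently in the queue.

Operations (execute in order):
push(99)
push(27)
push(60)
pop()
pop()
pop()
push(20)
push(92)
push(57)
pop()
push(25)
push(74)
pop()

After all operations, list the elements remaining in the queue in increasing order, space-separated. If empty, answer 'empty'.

Answer: 57 74 92

Derivation:
push(99): heap contents = [99]
push(27): heap contents = [27, 99]
push(60): heap contents = [27, 60, 99]
pop() → 27: heap contents = [60, 99]
pop() → 60: heap contents = [99]
pop() → 99: heap contents = []
push(20): heap contents = [20]
push(92): heap contents = [20, 92]
push(57): heap contents = [20, 57, 92]
pop() → 20: heap contents = [57, 92]
push(25): heap contents = [25, 57, 92]
push(74): heap contents = [25, 57, 74, 92]
pop() → 25: heap contents = [57, 74, 92]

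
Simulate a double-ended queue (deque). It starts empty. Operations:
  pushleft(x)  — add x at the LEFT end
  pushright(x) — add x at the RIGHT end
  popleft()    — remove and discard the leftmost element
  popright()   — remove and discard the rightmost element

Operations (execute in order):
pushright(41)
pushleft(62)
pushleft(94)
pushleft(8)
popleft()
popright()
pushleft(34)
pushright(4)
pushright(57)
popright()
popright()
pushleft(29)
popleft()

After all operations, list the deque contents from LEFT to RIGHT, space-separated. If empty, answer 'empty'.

Answer: 34 94 62

Derivation:
pushright(41): [41]
pushleft(62): [62, 41]
pushleft(94): [94, 62, 41]
pushleft(8): [8, 94, 62, 41]
popleft(): [94, 62, 41]
popright(): [94, 62]
pushleft(34): [34, 94, 62]
pushright(4): [34, 94, 62, 4]
pushright(57): [34, 94, 62, 4, 57]
popright(): [34, 94, 62, 4]
popright(): [34, 94, 62]
pushleft(29): [29, 34, 94, 62]
popleft(): [34, 94, 62]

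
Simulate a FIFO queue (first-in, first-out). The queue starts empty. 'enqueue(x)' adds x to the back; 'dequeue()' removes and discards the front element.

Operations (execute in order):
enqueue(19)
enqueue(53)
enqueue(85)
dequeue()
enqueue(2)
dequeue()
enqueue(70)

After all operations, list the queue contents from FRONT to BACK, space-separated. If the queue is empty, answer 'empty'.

Answer: 85 2 70

Derivation:
enqueue(19): [19]
enqueue(53): [19, 53]
enqueue(85): [19, 53, 85]
dequeue(): [53, 85]
enqueue(2): [53, 85, 2]
dequeue(): [85, 2]
enqueue(70): [85, 2, 70]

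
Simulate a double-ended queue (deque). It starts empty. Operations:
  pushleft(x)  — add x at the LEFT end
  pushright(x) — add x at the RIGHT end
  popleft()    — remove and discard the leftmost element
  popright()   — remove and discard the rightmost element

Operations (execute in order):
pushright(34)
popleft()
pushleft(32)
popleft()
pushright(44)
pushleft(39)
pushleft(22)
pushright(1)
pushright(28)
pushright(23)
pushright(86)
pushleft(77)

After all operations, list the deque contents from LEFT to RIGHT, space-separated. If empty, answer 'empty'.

pushright(34): [34]
popleft(): []
pushleft(32): [32]
popleft(): []
pushright(44): [44]
pushleft(39): [39, 44]
pushleft(22): [22, 39, 44]
pushright(1): [22, 39, 44, 1]
pushright(28): [22, 39, 44, 1, 28]
pushright(23): [22, 39, 44, 1, 28, 23]
pushright(86): [22, 39, 44, 1, 28, 23, 86]
pushleft(77): [77, 22, 39, 44, 1, 28, 23, 86]

Answer: 77 22 39 44 1 28 23 86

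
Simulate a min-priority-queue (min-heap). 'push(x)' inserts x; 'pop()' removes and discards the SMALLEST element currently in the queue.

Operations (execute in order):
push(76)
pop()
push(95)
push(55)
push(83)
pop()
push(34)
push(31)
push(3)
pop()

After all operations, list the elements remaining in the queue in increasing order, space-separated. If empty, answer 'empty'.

push(76): heap contents = [76]
pop() → 76: heap contents = []
push(95): heap contents = [95]
push(55): heap contents = [55, 95]
push(83): heap contents = [55, 83, 95]
pop() → 55: heap contents = [83, 95]
push(34): heap contents = [34, 83, 95]
push(31): heap contents = [31, 34, 83, 95]
push(3): heap contents = [3, 31, 34, 83, 95]
pop() → 3: heap contents = [31, 34, 83, 95]

Answer: 31 34 83 95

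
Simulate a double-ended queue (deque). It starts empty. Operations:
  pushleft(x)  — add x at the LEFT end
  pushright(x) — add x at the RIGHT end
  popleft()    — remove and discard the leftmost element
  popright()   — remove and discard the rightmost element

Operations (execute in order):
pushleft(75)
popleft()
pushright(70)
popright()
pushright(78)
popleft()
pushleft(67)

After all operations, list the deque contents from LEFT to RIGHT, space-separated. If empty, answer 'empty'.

Answer: 67

Derivation:
pushleft(75): [75]
popleft(): []
pushright(70): [70]
popright(): []
pushright(78): [78]
popleft(): []
pushleft(67): [67]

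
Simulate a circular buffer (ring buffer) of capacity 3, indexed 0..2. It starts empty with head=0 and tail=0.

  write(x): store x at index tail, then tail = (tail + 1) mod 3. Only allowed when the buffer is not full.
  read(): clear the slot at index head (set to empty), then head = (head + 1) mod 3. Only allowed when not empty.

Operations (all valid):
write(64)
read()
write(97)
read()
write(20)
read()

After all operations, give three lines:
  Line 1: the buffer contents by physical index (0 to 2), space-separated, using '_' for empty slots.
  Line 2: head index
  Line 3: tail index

write(64): buf=[64 _ _], head=0, tail=1, size=1
read(): buf=[_ _ _], head=1, tail=1, size=0
write(97): buf=[_ 97 _], head=1, tail=2, size=1
read(): buf=[_ _ _], head=2, tail=2, size=0
write(20): buf=[_ _ 20], head=2, tail=0, size=1
read(): buf=[_ _ _], head=0, tail=0, size=0

Answer: _ _ _
0
0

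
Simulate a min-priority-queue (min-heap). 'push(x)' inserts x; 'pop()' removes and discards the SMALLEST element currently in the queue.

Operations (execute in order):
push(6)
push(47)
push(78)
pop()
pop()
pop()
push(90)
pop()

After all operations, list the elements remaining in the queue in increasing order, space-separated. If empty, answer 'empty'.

Answer: empty

Derivation:
push(6): heap contents = [6]
push(47): heap contents = [6, 47]
push(78): heap contents = [6, 47, 78]
pop() → 6: heap contents = [47, 78]
pop() → 47: heap contents = [78]
pop() → 78: heap contents = []
push(90): heap contents = [90]
pop() → 90: heap contents = []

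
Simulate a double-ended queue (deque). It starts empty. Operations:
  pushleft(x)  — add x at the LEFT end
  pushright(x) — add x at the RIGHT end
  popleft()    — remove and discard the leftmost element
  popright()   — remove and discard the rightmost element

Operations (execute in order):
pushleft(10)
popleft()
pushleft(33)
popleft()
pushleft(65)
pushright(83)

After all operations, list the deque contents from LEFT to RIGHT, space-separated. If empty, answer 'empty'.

Answer: 65 83

Derivation:
pushleft(10): [10]
popleft(): []
pushleft(33): [33]
popleft(): []
pushleft(65): [65]
pushright(83): [65, 83]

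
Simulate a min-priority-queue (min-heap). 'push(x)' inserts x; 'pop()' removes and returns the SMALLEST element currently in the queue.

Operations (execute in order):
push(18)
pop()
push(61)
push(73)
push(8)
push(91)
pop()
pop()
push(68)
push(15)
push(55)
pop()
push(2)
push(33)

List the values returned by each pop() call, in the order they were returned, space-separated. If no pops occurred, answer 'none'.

push(18): heap contents = [18]
pop() → 18: heap contents = []
push(61): heap contents = [61]
push(73): heap contents = [61, 73]
push(8): heap contents = [8, 61, 73]
push(91): heap contents = [8, 61, 73, 91]
pop() → 8: heap contents = [61, 73, 91]
pop() → 61: heap contents = [73, 91]
push(68): heap contents = [68, 73, 91]
push(15): heap contents = [15, 68, 73, 91]
push(55): heap contents = [15, 55, 68, 73, 91]
pop() → 15: heap contents = [55, 68, 73, 91]
push(2): heap contents = [2, 55, 68, 73, 91]
push(33): heap contents = [2, 33, 55, 68, 73, 91]

Answer: 18 8 61 15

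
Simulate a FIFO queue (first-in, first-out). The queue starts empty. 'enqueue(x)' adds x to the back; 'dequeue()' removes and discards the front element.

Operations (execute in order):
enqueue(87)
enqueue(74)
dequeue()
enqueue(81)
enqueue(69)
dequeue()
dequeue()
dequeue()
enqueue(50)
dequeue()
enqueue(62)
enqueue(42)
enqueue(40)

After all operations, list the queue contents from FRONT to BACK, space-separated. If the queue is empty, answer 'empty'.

Answer: 62 42 40

Derivation:
enqueue(87): [87]
enqueue(74): [87, 74]
dequeue(): [74]
enqueue(81): [74, 81]
enqueue(69): [74, 81, 69]
dequeue(): [81, 69]
dequeue(): [69]
dequeue(): []
enqueue(50): [50]
dequeue(): []
enqueue(62): [62]
enqueue(42): [62, 42]
enqueue(40): [62, 42, 40]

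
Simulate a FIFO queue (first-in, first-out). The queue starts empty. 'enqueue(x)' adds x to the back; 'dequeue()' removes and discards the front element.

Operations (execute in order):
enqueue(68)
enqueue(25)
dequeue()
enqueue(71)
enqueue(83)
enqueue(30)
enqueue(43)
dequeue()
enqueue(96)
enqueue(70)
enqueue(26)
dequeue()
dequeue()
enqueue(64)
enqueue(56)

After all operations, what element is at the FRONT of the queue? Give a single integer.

Answer: 30

Derivation:
enqueue(68): queue = [68]
enqueue(25): queue = [68, 25]
dequeue(): queue = [25]
enqueue(71): queue = [25, 71]
enqueue(83): queue = [25, 71, 83]
enqueue(30): queue = [25, 71, 83, 30]
enqueue(43): queue = [25, 71, 83, 30, 43]
dequeue(): queue = [71, 83, 30, 43]
enqueue(96): queue = [71, 83, 30, 43, 96]
enqueue(70): queue = [71, 83, 30, 43, 96, 70]
enqueue(26): queue = [71, 83, 30, 43, 96, 70, 26]
dequeue(): queue = [83, 30, 43, 96, 70, 26]
dequeue(): queue = [30, 43, 96, 70, 26]
enqueue(64): queue = [30, 43, 96, 70, 26, 64]
enqueue(56): queue = [30, 43, 96, 70, 26, 64, 56]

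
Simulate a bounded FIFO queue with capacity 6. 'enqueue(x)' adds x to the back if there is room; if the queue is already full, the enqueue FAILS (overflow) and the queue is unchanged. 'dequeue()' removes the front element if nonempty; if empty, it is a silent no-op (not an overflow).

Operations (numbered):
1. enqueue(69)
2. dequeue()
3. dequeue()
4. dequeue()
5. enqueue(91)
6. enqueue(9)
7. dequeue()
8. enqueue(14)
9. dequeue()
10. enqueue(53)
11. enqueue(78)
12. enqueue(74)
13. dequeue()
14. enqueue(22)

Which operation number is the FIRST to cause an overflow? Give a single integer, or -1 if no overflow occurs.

Answer: -1

Derivation:
1. enqueue(69): size=1
2. dequeue(): size=0
3. dequeue(): empty, no-op, size=0
4. dequeue(): empty, no-op, size=0
5. enqueue(91): size=1
6. enqueue(9): size=2
7. dequeue(): size=1
8. enqueue(14): size=2
9. dequeue(): size=1
10. enqueue(53): size=2
11. enqueue(78): size=3
12. enqueue(74): size=4
13. dequeue(): size=3
14. enqueue(22): size=4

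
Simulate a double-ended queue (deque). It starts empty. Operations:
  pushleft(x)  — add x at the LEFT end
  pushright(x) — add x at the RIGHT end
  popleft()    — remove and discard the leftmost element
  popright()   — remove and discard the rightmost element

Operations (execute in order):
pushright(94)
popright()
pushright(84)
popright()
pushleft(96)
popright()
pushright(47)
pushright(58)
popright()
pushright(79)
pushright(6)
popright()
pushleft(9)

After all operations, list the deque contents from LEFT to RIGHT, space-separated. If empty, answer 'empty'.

Answer: 9 47 79

Derivation:
pushright(94): [94]
popright(): []
pushright(84): [84]
popright(): []
pushleft(96): [96]
popright(): []
pushright(47): [47]
pushright(58): [47, 58]
popright(): [47]
pushright(79): [47, 79]
pushright(6): [47, 79, 6]
popright(): [47, 79]
pushleft(9): [9, 47, 79]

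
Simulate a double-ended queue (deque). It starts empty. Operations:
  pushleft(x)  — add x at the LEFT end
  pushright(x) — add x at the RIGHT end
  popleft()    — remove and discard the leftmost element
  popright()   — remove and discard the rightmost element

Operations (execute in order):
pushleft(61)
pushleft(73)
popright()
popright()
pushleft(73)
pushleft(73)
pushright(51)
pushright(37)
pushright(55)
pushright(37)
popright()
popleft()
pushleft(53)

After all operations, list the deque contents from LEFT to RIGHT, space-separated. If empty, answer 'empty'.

pushleft(61): [61]
pushleft(73): [73, 61]
popright(): [73]
popright(): []
pushleft(73): [73]
pushleft(73): [73, 73]
pushright(51): [73, 73, 51]
pushright(37): [73, 73, 51, 37]
pushright(55): [73, 73, 51, 37, 55]
pushright(37): [73, 73, 51, 37, 55, 37]
popright(): [73, 73, 51, 37, 55]
popleft(): [73, 51, 37, 55]
pushleft(53): [53, 73, 51, 37, 55]

Answer: 53 73 51 37 55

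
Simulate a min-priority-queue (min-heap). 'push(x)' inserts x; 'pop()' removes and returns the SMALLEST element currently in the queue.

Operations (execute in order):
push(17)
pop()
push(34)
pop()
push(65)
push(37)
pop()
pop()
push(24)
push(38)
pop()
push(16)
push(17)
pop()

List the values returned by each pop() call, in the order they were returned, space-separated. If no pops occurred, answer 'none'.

push(17): heap contents = [17]
pop() → 17: heap contents = []
push(34): heap contents = [34]
pop() → 34: heap contents = []
push(65): heap contents = [65]
push(37): heap contents = [37, 65]
pop() → 37: heap contents = [65]
pop() → 65: heap contents = []
push(24): heap contents = [24]
push(38): heap contents = [24, 38]
pop() → 24: heap contents = [38]
push(16): heap contents = [16, 38]
push(17): heap contents = [16, 17, 38]
pop() → 16: heap contents = [17, 38]

Answer: 17 34 37 65 24 16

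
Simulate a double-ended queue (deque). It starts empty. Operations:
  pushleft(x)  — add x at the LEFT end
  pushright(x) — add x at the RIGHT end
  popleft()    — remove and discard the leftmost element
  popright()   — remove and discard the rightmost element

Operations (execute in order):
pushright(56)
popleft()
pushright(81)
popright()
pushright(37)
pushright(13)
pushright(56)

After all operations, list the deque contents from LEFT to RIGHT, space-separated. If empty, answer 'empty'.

pushright(56): [56]
popleft(): []
pushright(81): [81]
popright(): []
pushright(37): [37]
pushright(13): [37, 13]
pushright(56): [37, 13, 56]

Answer: 37 13 56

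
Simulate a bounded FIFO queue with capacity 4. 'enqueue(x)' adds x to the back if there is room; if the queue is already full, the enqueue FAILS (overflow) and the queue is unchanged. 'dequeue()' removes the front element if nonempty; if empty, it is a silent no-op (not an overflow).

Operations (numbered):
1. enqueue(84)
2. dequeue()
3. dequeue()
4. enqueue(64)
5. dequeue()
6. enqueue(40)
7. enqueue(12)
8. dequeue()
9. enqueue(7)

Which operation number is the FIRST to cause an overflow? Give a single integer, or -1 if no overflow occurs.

1. enqueue(84): size=1
2. dequeue(): size=0
3. dequeue(): empty, no-op, size=0
4. enqueue(64): size=1
5. dequeue(): size=0
6. enqueue(40): size=1
7. enqueue(12): size=2
8. dequeue(): size=1
9. enqueue(7): size=2

Answer: -1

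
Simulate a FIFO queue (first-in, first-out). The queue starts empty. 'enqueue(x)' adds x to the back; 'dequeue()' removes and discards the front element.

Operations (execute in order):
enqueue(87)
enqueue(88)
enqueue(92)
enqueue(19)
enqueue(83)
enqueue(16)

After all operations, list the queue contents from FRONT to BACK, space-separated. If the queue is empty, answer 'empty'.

Answer: 87 88 92 19 83 16

Derivation:
enqueue(87): [87]
enqueue(88): [87, 88]
enqueue(92): [87, 88, 92]
enqueue(19): [87, 88, 92, 19]
enqueue(83): [87, 88, 92, 19, 83]
enqueue(16): [87, 88, 92, 19, 83, 16]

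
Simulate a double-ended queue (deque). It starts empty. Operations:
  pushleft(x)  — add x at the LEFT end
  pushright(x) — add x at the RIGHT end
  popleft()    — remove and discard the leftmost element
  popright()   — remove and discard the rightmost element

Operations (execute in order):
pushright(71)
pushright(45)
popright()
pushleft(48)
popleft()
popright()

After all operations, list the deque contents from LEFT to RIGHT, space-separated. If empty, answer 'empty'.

Answer: empty

Derivation:
pushright(71): [71]
pushright(45): [71, 45]
popright(): [71]
pushleft(48): [48, 71]
popleft(): [71]
popright(): []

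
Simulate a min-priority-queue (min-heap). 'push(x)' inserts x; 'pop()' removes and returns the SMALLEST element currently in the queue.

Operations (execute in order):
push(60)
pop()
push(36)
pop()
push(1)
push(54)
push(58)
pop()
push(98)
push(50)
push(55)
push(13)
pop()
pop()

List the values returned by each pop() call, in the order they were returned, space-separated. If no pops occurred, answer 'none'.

Answer: 60 36 1 13 50

Derivation:
push(60): heap contents = [60]
pop() → 60: heap contents = []
push(36): heap contents = [36]
pop() → 36: heap contents = []
push(1): heap contents = [1]
push(54): heap contents = [1, 54]
push(58): heap contents = [1, 54, 58]
pop() → 1: heap contents = [54, 58]
push(98): heap contents = [54, 58, 98]
push(50): heap contents = [50, 54, 58, 98]
push(55): heap contents = [50, 54, 55, 58, 98]
push(13): heap contents = [13, 50, 54, 55, 58, 98]
pop() → 13: heap contents = [50, 54, 55, 58, 98]
pop() → 50: heap contents = [54, 55, 58, 98]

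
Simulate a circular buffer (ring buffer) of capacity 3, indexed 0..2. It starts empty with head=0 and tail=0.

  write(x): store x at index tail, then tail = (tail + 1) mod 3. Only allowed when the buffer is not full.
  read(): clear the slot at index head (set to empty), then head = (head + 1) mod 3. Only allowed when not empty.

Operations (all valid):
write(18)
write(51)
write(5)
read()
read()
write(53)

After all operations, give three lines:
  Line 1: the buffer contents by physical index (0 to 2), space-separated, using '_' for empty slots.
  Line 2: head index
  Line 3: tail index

write(18): buf=[18 _ _], head=0, tail=1, size=1
write(51): buf=[18 51 _], head=0, tail=2, size=2
write(5): buf=[18 51 5], head=0, tail=0, size=3
read(): buf=[_ 51 5], head=1, tail=0, size=2
read(): buf=[_ _ 5], head=2, tail=0, size=1
write(53): buf=[53 _ 5], head=2, tail=1, size=2

Answer: 53 _ 5
2
1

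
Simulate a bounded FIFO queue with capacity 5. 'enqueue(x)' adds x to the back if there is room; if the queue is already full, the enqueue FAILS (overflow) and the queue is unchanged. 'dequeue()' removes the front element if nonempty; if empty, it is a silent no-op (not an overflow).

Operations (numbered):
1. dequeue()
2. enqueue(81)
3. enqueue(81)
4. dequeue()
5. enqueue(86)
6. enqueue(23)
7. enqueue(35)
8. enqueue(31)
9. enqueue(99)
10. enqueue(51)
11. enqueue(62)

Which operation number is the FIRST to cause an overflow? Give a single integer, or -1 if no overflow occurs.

Answer: 9

Derivation:
1. dequeue(): empty, no-op, size=0
2. enqueue(81): size=1
3. enqueue(81): size=2
4. dequeue(): size=1
5. enqueue(86): size=2
6. enqueue(23): size=3
7. enqueue(35): size=4
8. enqueue(31): size=5
9. enqueue(99): size=5=cap → OVERFLOW (fail)
10. enqueue(51): size=5=cap → OVERFLOW (fail)
11. enqueue(62): size=5=cap → OVERFLOW (fail)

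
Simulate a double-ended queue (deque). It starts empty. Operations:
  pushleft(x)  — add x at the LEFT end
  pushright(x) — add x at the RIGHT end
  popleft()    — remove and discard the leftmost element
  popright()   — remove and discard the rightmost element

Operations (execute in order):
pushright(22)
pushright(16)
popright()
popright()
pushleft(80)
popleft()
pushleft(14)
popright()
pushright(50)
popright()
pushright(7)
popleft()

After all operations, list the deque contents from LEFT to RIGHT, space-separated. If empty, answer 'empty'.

pushright(22): [22]
pushright(16): [22, 16]
popright(): [22]
popright(): []
pushleft(80): [80]
popleft(): []
pushleft(14): [14]
popright(): []
pushright(50): [50]
popright(): []
pushright(7): [7]
popleft(): []

Answer: empty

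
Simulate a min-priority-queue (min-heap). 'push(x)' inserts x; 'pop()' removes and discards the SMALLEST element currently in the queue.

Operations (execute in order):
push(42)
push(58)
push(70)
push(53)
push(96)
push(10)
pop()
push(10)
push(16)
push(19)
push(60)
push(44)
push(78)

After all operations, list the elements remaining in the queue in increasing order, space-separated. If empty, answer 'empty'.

push(42): heap contents = [42]
push(58): heap contents = [42, 58]
push(70): heap contents = [42, 58, 70]
push(53): heap contents = [42, 53, 58, 70]
push(96): heap contents = [42, 53, 58, 70, 96]
push(10): heap contents = [10, 42, 53, 58, 70, 96]
pop() → 10: heap contents = [42, 53, 58, 70, 96]
push(10): heap contents = [10, 42, 53, 58, 70, 96]
push(16): heap contents = [10, 16, 42, 53, 58, 70, 96]
push(19): heap contents = [10, 16, 19, 42, 53, 58, 70, 96]
push(60): heap contents = [10, 16, 19, 42, 53, 58, 60, 70, 96]
push(44): heap contents = [10, 16, 19, 42, 44, 53, 58, 60, 70, 96]
push(78): heap contents = [10, 16, 19, 42, 44, 53, 58, 60, 70, 78, 96]

Answer: 10 16 19 42 44 53 58 60 70 78 96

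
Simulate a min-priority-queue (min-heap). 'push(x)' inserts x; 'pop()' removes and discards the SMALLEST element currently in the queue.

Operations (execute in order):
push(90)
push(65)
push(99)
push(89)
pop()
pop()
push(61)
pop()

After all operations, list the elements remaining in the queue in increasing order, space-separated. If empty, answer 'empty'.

Answer: 90 99

Derivation:
push(90): heap contents = [90]
push(65): heap contents = [65, 90]
push(99): heap contents = [65, 90, 99]
push(89): heap contents = [65, 89, 90, 99]
pop() → 65: heap contents = [89, 90, 99]
pop() → 89: heap contents = [90, 99]
push(61): heap contents = [61, 90, 99]
pop() → 61: heap contents = [90, 99]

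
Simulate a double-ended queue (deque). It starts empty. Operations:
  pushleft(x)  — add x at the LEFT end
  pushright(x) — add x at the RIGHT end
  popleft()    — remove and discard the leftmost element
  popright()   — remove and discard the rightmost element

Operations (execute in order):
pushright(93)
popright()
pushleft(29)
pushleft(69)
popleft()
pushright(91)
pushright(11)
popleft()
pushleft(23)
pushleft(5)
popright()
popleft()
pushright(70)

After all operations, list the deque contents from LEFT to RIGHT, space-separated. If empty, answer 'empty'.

pushright(93): [93]
popright(): []
pushleft(29): [29]
pushleft(69): [69, 29]
popleft(): [29]
pushright(91): [29, 91]
pushright(11): [29, 91, 11]
popleft(): [91, 11]
pushleft(23): [23, 91, 11]
pushleft(5): [5, 23, 91, 11]
popright(): [5, 23, 91]
popleft(): [23, 91]
pushright(70): [23, 91, 70]

Answer: 23 91 70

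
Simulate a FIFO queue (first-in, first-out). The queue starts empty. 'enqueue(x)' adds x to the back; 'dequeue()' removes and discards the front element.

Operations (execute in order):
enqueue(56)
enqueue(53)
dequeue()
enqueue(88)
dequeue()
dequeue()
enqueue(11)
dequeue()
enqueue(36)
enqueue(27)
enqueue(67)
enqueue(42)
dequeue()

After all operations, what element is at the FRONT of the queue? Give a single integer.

Answer: 27

Derivation:
enqueue(56): queue = [56]
enqueue(53): queue = [56, 53]
dequeue(): queue = [53]
enqueue(88): queue = [53, 88]
dequeue(): queue = [88]
dequeue(): queue = []
enqueue(11): queue = [11]
dequeue(): queue = []
enqueue(36): queue = [36]
enqueue(27): queue = [36, 27]
enqueue(67): queue = [36, 27, 67]
enqueue(42): queue = [36, 27, 67, 42]
dequeue(): queue = [27, 67, 42]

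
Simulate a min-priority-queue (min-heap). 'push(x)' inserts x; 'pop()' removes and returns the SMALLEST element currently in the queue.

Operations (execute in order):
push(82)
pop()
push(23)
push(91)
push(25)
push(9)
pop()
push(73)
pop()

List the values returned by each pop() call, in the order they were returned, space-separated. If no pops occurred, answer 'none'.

push(82): heap contents = [82]
pop() → 82: heap contents = []
push(23): heap contents = [23]
push(91): heap contents = [23, 91]
push(25): heap contents = [23, 25, 91]
push(9): heap contents = [9, 23, 25, 91]
pop() → 9: heap contents = [23, 25, 91]
push(73): heap contents = [23, 25, 73, 91]
pop() → 23: heap contents = [25, 73, 91]

Answer: 82 9 23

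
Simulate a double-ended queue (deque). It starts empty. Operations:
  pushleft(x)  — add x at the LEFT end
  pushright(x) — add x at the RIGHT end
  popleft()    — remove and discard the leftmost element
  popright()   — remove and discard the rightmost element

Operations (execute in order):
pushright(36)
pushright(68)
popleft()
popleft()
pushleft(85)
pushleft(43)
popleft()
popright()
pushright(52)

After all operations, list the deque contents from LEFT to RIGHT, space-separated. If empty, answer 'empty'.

pushright(36): [36]
pushright(68): [36, 68]
popleft(): [68]
popleft(): []
pushleft(85): [85]
pushleft(43): [43, 85]
popleft(): [85]
popright(): []
pushright(52): [52]

Answer: 52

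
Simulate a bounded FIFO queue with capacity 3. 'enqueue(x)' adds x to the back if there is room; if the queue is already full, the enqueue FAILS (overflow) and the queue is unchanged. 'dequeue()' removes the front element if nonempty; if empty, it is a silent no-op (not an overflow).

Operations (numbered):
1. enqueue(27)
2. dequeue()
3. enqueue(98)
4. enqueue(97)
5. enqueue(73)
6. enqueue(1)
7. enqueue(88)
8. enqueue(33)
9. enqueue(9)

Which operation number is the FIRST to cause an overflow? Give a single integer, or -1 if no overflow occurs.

Answer: 6

Derivation:
1. enqueue(27): size=1
2. dequeue(): size=0
3. enqueue(98): size=1
4. enqueue(97): size=2
5. enqueue(73): size=3
6. enqueue(1): size=3=cap → OVERFLOW (fail)
7. enqueue(88): size=3=cap → OVERFLOW (fail)
8. enqueue(33): size=3=cap → OVERFLOW (fail)
9. enqueue(9): size=3=cap → OVERFLOW (fail)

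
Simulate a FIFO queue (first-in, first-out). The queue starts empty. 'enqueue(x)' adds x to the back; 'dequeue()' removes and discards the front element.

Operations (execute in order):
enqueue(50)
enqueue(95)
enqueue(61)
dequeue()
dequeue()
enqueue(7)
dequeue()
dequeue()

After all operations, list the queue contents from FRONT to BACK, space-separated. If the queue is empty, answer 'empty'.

enqueue(50): [50]
enqueue(95): [50, 95]
enqueue(61): [50, 95, 61]
dequeue(): [95, 61]
dequeue(): [61]
enqueue(7): [61, 7]
dequeue(): [7]
dequeue(): []

Answer: empty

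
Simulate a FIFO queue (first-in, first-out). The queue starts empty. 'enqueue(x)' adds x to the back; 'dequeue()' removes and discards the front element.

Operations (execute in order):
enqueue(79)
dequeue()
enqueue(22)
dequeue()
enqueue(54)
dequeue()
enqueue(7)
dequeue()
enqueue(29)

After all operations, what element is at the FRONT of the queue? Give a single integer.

Answer: 29

Derivation:
enqueue(79): queue = [79]
dequeue(): queue = []
enqueue(22): queue = [22]
dequeue(): queue = []
enqueue(54): queue = [54]
dequeue(): queue = []
enqueue(7): queue = [7]
dequeue(): queue = []
enqueue(29): queue = [29]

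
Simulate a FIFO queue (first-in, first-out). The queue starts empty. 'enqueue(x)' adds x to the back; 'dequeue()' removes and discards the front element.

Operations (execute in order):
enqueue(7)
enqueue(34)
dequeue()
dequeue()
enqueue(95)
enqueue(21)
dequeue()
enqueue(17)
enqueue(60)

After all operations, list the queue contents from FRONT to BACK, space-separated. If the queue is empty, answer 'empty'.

enqueue(7): [7]
enqueue(34): [7, 34]
dequeue(): [34]
dequeue(): []
enqueue(95): [95]
enqueue(21): [95, 21]
dequeue(): [21]
enqueue(17): [21, 17]
enqueue(60): [21, 17, 60]

Answer: 21 17 60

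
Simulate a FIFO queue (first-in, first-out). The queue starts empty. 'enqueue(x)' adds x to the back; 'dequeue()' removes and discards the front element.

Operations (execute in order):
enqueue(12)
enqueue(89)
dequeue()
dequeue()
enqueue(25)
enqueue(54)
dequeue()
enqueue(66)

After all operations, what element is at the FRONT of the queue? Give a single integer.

Answer: 54

Derivation:
enqueue(12): queue = [12]
enqueue(89): queue = [12, 89]
dequeue(): queue = [89]
dequeue(): queue = []
enqueue(25): queue = [25]
enqueue(54): queue = [25, 54]
dequeue(): queue = [54]
enqueue(66): queue = [54, 66]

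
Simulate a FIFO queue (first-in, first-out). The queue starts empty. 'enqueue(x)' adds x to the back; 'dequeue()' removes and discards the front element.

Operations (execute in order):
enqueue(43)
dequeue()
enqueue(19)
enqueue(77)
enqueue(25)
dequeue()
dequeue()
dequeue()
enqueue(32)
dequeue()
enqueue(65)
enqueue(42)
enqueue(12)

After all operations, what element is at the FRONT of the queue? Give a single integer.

enqueue(43): queue = [43]
dequeue(): queue = []
enqueue(19): queue = [19]
enqueue(77): queue = [19, 77]
enqueue(25): queue = [19, 77, 25]
dequeue(): queue = [77, 25]
dequeue(): queue = [25]
dequeue(): queue = []
enqueue(32): queue = [32]
dequeue(): queue = []
enqueue(65): queue = [65]
enqueue(42): queue = [65, 42]
enqueue(12): queue = [65, 42, 12]

Answer: 65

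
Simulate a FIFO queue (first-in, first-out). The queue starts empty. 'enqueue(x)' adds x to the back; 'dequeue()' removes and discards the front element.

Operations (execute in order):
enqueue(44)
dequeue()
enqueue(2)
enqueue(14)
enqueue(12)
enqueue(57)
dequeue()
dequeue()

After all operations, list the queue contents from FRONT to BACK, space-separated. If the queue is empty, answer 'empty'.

Answer: 12 57

Derivation:
enqueue(44): [44]
dequeue(): []
enqueue(2): [2]
enqueue(14): [2, 14]
enqueue(12): [2, 14, 12]
enqueue(57): [2, 14, 12, 57]
dequeue(): [14, 12, 57]
dequeue(): [12, 57]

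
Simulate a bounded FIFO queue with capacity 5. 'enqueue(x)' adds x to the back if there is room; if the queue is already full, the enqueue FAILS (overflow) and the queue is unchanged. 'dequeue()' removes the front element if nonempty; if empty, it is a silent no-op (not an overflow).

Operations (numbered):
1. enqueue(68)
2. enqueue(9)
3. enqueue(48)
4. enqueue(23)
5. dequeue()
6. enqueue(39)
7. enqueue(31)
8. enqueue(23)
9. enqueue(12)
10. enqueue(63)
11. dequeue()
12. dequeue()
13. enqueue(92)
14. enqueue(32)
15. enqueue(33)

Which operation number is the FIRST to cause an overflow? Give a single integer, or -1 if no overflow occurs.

1. enqueue(68): size=1
2. enqueue(9): size=2
3. enqueue(48): size=3
4. enqueue(23): size=4
5. dequeue(): size=3
6. enqueue(39): size=4
7. enqueue(31): size=5
8. enqueue(23): size=5=cap → OVERFLOW (fail)
9. enqueue(12): size=5=cap → OVERFLOW (fail)
10. enqueue(63): size=5=cap → OVERFLOW (fail)
11. dequeue(): size=4
12. dequeue(): size=3
13. enqueue(92): size=4
14. enqueue(32): size=5
15. enqueue(33): size=5=cap → OVERFLOW (fail)

Answer: 8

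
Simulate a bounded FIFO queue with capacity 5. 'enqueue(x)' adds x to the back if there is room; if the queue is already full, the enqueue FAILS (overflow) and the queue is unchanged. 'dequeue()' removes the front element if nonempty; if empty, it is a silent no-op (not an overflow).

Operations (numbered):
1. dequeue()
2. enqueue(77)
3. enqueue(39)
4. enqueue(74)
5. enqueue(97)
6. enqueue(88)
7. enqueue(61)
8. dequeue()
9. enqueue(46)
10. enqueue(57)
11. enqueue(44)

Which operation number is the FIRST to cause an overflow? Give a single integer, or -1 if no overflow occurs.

Answer: 7

Derivation:
1. dequeue(): empty, no-op, size=0
2. enqueue(77): size=1
3. enqueue(39): size=2
4. enqueue(74): size=3
5. enqueue(97): size=4
6. enqueue(88): size=5
7. enqueue(61): size=5=cap → OVERFLOW (fail)
8. dequeue(): size=4
9. enqueue(46): size=5
10. enqueue(57): size=5=cap → OVERFLOW (fail)
11. enqueue(44): size=5=cap → OVERFLOW (fail)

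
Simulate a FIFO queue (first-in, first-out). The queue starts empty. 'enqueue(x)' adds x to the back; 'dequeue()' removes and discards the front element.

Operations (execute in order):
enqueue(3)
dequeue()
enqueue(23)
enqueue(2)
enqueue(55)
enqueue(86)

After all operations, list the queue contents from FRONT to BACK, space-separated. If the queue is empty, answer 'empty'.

Answer: 23 2 55 86

Derivation:
enqueue(3): [3]
dequeue(): []
enqueue(23): [23]
enqueue(2): [23, 2]
enqueue(55): [23, 2, 55]
enqueue(86): [23, 2, 55, 86]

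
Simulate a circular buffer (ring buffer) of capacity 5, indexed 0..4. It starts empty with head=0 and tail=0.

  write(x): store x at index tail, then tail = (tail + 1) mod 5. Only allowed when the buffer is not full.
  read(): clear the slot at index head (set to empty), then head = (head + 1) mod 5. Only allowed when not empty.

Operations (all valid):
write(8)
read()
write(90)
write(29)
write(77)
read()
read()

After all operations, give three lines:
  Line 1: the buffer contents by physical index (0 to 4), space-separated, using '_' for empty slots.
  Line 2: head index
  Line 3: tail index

Answer: _ _ _ 77 _
3
4

Derivation:
write(8): buf=[8 _ _ _ _], head=0, tail=1, size=1
read(): buf=[_ _ _ _ _], head=1, tail=1, size=0
write(90): buf=[_ 90 _ _ _], head=1, tail=2, size=1
write(29): buf=[_ 90 29 _ _], head=1, tail=3, size=2
write(77): buf=[_ 90 29 77 _], head=1, tail=4, size=3
read(): buf=[_ _ 29 77 _], head=2, tail=4, size=2
read(): buf=[_ _ _ 77 _], head=3, tail=4, size=1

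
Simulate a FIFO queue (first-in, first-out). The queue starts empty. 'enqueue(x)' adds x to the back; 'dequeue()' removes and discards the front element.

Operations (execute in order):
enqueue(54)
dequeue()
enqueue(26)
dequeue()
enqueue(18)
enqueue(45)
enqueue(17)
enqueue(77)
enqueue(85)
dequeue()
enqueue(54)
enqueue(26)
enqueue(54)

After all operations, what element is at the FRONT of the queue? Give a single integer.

Answer: 45

Derivation:
enqueue(54): queue = [54]
dequeue(): queue = []
enqueue(26): queue = [26]
dequeue(): queue = []
enqueue(18): queue = [18]
enqueue(45): queue = [18, 45]
enqueue(17): queue = [18, 45, 17]
enqueue(77): queue = [18, 45, 17, 77]
enqueue(85): queue = [18, 45, 17, 77, 85]
dequeue(): queue = [45, 17, 77, 85]
enqueue(54): queue = [45, 17, 77, 85, 54]
enqueue(26): queue = [45, 17, 77, 85, 54, 26]
enqueue(54): queue = [45, 17, 77, 85, 54, 26, 54]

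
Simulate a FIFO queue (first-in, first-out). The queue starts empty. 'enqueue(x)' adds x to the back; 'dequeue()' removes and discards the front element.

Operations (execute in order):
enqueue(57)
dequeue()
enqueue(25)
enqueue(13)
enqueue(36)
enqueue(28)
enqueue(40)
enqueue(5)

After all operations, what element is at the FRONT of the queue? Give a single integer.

enqueue(57): queue = [57]
dequeue(): queue = []
enqueue(25): queue = [25]
enqueue(13): queue = [25, 13]
enqueue(36): queue = [25, 13, 36]
enqueue(28): queue = [25, 13, 36, 28]
enqueue(40): queue = [25, 13, 36, 28, 40]
enqueue(5): queue = [25, 13, 36, 28, 40, 5]

Answer: 25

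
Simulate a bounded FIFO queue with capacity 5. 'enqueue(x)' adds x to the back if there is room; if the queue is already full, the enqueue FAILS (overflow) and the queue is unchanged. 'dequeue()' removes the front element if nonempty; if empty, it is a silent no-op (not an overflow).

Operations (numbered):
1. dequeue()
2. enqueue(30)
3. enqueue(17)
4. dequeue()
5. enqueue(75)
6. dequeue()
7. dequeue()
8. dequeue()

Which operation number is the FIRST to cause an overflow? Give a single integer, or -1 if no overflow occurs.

1. dequeue(): empty, no-op, size=0
2. enqueue(30): size=1
3. enqueue(17): size=2
4. dequeue(): size=1
5. enqueue(75): size=2
6. dequeue(): size=1
7. dequeue(): size=0
8. dequeue(): empty, no-op, size=0

Answer: -1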